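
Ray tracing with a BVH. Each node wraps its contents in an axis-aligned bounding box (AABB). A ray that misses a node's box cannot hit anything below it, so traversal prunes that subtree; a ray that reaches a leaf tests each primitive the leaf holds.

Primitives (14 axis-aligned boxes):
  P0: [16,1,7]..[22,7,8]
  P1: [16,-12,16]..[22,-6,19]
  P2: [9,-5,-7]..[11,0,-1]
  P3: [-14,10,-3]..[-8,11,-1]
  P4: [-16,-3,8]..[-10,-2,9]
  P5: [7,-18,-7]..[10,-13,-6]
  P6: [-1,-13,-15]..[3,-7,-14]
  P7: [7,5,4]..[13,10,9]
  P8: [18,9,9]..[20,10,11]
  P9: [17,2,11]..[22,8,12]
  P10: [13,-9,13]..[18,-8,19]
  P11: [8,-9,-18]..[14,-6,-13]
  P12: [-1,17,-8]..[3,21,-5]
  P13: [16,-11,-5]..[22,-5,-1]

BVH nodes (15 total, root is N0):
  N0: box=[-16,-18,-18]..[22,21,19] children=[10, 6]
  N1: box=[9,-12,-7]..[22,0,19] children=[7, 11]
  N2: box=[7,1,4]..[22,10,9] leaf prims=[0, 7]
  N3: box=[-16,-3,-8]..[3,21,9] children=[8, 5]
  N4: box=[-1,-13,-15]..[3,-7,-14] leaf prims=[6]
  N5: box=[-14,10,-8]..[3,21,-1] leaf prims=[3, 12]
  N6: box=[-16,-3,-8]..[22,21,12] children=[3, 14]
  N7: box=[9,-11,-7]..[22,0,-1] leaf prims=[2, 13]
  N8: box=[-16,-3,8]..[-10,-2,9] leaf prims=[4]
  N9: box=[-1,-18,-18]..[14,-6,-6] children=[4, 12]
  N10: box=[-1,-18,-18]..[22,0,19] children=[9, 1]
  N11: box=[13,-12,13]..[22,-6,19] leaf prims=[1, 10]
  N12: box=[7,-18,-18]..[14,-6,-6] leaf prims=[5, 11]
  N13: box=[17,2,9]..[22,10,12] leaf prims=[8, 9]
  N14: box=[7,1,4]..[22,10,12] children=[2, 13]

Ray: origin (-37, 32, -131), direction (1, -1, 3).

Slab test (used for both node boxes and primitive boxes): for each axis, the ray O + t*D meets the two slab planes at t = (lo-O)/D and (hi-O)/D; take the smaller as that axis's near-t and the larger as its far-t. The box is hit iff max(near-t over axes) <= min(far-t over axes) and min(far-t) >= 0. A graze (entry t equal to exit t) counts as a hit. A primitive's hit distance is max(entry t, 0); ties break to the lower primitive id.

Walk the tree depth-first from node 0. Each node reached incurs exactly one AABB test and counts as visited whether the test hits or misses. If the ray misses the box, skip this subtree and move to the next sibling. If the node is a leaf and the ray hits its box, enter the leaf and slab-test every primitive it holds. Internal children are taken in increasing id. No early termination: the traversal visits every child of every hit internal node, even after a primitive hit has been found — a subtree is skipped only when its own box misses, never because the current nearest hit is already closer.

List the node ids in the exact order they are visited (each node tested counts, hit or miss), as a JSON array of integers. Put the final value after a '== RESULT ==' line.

Traverse from the root:
N0 x:[21,59] y:[11,50] z:[113/3,50] -> hit [113/3,50], descend [6, 10]
  N6 x:[21,59] y:[11,35] z:[41,143/3] -> miss, prune
  N10 x:[36,59] y:[32,50] z:[113/3,50] -> hit [113/3,50], descend [1, 9]
    N1 x:[46,59] y:[32,44] z:[124/3,50] -> miss, prune
    N9 x:[36,51] y:[38,50] z:[113/3,125/3] -> hit [38,125/3], descend [4, 12]
      N4 x:[36,40] y:[39,45] z:[116/3,39] -> hit [39,39] leaf, test {P6@t=39}
      N12 x:[44,51] y:[38,50] z:[113/3,125/3] -> miss, prune

7 AABB tests over nodes [0, 6, 10, 1, 9, 4, 12]; 1 leaf entered; closest P6.

== RESULT ==
[0, 6, 10, 1, 9, 4, 12]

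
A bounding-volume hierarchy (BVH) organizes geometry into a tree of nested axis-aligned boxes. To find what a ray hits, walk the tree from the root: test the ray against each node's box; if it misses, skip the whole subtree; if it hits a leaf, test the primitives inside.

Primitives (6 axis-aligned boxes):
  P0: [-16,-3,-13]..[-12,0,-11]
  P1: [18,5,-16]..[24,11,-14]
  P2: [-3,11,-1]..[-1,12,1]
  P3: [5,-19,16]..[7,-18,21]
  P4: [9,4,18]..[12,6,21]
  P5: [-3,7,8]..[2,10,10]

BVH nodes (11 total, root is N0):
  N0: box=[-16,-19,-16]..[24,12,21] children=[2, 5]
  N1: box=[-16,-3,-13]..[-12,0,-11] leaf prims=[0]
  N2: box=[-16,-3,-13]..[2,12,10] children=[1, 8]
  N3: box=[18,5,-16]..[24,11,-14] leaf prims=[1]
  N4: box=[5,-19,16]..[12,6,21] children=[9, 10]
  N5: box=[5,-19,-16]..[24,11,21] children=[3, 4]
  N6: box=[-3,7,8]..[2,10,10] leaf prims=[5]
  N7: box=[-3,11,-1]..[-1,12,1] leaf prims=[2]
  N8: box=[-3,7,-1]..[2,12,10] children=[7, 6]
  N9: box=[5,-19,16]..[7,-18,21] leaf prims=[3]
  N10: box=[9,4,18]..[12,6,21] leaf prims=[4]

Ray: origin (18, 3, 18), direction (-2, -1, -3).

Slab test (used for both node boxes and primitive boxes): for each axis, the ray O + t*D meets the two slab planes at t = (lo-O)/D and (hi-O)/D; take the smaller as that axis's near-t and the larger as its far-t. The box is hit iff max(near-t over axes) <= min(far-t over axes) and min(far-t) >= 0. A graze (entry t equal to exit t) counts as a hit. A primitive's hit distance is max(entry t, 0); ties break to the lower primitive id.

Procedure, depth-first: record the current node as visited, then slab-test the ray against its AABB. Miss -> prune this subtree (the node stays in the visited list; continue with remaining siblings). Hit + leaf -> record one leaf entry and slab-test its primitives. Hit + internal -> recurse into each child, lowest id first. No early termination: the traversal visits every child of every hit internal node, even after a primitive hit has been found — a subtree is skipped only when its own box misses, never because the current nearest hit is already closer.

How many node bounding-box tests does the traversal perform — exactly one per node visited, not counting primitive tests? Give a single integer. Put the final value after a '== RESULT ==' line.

Walk:
N0 x:[-3,17] y:[-9,22] z:[-1,34/3] -> hit [-1,34/3], descend [2, 5]
  N2 x:[8,17] y:[-9,6] z:[8/3,31/3] -> miss, prune
  N5 x:[-3,13/2] y:[-8,22] z:[-1,34/3] -> hit [-1,13/2], descend [3, 4]
    N3 x:[-3,0] y:[-8,-2] z:[32/3,34/3] -> miss, prune
    N4 x:[3,13/2] y:[-3,22] z:[-1,2/3] -> miss, prune

5 AABB tests over nodes [0, 2, 5, 3, 4]; 0 leaves entered; closest miss.

== RESULT ==
5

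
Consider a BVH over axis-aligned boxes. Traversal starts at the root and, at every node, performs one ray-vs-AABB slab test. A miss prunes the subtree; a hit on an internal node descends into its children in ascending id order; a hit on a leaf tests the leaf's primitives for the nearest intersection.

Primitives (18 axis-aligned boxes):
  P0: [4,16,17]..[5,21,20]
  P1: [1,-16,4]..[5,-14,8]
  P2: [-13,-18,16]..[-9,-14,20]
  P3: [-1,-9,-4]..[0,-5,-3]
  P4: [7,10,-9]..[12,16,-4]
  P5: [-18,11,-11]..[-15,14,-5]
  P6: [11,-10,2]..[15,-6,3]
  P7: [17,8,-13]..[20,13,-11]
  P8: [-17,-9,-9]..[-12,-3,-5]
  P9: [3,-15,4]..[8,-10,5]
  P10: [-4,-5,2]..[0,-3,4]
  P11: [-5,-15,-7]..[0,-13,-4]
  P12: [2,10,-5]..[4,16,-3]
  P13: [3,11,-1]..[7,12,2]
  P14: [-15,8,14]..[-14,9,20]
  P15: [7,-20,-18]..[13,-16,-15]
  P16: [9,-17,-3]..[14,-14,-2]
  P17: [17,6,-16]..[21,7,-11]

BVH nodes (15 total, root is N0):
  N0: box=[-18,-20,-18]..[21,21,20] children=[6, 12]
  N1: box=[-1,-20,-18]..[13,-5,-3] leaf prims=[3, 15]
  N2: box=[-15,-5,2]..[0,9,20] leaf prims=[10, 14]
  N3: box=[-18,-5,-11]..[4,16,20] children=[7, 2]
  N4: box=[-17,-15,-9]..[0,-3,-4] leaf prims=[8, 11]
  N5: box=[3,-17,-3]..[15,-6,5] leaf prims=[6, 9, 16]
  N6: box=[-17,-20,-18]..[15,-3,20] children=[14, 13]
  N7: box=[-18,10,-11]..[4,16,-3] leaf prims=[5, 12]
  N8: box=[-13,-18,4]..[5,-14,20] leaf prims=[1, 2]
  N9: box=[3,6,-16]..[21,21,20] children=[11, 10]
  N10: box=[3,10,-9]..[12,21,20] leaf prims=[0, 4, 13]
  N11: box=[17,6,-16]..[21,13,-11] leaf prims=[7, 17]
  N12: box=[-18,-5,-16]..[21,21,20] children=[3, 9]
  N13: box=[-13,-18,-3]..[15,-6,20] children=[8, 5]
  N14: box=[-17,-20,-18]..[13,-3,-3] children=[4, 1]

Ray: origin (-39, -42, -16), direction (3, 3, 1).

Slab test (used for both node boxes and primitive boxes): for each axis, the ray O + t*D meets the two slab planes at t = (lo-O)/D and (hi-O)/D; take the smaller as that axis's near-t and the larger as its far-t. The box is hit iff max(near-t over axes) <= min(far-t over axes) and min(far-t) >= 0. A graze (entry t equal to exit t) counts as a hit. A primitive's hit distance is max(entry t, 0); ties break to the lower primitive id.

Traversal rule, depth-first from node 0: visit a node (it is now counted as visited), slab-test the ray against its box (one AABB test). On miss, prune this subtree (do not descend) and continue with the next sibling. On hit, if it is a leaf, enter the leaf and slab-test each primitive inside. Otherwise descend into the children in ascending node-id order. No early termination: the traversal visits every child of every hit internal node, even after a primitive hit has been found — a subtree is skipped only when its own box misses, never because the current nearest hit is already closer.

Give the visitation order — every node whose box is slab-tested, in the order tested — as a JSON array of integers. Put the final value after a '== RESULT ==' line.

Traverse from the root:
N0 x:[7,20] y:[22/3,21] z:[-2,36] -> hit [22/3,20], descend [6, 12]
  N6 x:[22/3,18] y:[22/3,13] z:[-2,36] -> hit [22/3,13], descend [13, 14]
    N13 x:[26/3,18] y:[8,12] z:[13,36] -> miss, prune
    N14 x:[22/3,52/3] y:[22/3,13] z:[-2,13] -> hit [22/3,13], descend [1, 4]
      N1 x:[38/3,52/3] y:[22/3,37/3] z:[-2,13] -> miss, prune
      N4 x:[22/3,13] y:[9,13] z:[7,12] -> hit [9,12] leaf, test {P8(miss), P11(miss)}
  N12 x:[7,20] y:[37/3,21] z:[0,36] -> hit [37/3,20], descend [3, 9]
    N3 x:[7,43/3] y:[37/3,58/3] z:[5,36] -> hit [37/3,43/3], descend [2, 7]
      N2 x:[8,13] y:[37/3,17] z:[18,36] -> miss, prune
      N7 x:[7,43/3] y:[52/3,58/3] z:[5,13] -> miss, prune
    N9 x:[14,20] y:[16,21] z:[0,36] -> hit [16,20], descend [10, 11]
      N10 x:[14,17] y:[52/3,21] z:[7,36] -> miss, prune
      N11 x:[56/3,20] y:[16,55/3] z:[0,5] -> miss, prune

13 AABB tests over nodes [0, 6, 13, 14, 1, 4, 12, 3, 2, 7, 9, 10, 11]; 1 leaf entered; closest miss.

== RESULT ==
[0, 6, 13, 14, 1, 4, 12, 3, 2, 7, 9, 10, 11]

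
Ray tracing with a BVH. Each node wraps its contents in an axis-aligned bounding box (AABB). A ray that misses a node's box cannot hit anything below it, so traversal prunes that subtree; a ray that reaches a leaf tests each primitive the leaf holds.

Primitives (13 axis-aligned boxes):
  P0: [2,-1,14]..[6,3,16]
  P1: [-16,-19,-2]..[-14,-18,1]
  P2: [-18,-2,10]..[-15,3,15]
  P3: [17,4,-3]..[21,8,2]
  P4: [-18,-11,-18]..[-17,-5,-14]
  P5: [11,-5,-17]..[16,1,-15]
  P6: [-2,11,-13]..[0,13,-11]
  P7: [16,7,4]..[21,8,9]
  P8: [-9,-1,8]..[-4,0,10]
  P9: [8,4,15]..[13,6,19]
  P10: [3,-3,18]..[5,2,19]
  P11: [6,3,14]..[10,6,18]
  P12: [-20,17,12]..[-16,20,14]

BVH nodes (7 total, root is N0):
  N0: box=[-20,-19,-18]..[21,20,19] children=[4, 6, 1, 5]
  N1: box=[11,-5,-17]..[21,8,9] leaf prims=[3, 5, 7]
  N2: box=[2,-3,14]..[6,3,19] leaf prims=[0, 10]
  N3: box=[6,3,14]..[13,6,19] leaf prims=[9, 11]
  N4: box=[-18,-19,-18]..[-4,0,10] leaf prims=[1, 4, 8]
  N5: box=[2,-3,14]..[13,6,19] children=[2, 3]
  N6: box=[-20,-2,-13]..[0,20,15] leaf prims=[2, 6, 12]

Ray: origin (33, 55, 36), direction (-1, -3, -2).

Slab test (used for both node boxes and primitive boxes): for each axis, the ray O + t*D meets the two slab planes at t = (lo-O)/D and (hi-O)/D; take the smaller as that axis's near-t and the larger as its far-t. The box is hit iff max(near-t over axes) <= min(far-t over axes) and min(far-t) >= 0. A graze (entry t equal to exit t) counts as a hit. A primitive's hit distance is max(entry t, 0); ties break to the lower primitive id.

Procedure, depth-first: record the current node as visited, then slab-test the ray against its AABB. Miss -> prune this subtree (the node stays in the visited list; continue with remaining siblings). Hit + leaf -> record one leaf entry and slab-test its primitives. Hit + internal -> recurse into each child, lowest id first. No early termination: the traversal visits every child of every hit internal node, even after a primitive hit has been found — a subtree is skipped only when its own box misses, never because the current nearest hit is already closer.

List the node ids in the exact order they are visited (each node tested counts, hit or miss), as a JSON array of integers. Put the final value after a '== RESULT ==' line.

Walk:
N0 x:[12,53] y:[35/3,74/3] z:[17/2,27] -> hit [12,74/3], descend [1, 4, 5, 6]
  N1 x:[12,22] y:[47/3,20] z:[27/2,53/2] -> hit [47/3,20] leaf, test {P3(miss), P5(miss), P7@t=47/3}
  N4 x:[37,51] y:[55/3,74/3] z:[13,27] -> miss, prune
  N5 x:[20,31] y:[49/3,58/3] z:[17/2,11] -> miss, prune
  N6 x:[33,53] y:[35/3,19] z:[21/2,49/2] -> miss, prune

order=[0, 1, 4, 5, 6]  |boxes|=5  |leaves|=1  hit=P7

== RESULT ==
[0, 1, 4, 5, 6]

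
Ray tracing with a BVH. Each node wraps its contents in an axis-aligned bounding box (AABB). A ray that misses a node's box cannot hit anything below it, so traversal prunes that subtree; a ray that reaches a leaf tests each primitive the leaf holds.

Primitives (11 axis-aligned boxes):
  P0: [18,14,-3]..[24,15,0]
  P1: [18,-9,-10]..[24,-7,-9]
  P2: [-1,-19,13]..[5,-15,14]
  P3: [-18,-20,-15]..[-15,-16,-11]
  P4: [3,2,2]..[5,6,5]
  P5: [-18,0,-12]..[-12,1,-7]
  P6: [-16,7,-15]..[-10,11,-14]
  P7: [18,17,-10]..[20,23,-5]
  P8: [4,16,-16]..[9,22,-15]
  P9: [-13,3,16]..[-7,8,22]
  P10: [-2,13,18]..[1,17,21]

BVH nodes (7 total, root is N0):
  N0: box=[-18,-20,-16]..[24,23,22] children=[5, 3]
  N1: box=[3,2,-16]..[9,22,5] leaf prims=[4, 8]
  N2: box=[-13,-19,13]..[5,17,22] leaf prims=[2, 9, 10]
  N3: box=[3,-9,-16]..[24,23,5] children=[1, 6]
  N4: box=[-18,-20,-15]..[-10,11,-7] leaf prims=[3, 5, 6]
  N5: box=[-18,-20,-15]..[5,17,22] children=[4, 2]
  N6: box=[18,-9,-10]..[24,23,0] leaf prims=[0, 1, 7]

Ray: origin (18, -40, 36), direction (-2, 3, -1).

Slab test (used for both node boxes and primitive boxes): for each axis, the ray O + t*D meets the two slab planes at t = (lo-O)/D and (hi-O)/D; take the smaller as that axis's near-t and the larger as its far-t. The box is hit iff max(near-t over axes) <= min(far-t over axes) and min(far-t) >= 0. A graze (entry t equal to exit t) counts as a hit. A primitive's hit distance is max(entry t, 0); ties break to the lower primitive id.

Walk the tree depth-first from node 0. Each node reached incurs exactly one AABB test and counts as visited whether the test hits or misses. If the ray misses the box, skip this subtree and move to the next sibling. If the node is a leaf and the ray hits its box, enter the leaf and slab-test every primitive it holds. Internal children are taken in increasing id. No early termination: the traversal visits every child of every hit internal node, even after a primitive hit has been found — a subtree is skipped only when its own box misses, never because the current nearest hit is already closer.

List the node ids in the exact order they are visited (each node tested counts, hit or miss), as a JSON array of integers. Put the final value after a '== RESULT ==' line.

Traverse from the root:
N0 x:[-3,18] y:[20/3,21] z:[14,52] -> hit [14,18], descend [3, 5]
  N3 x:[-3,15/2] y:[31/3,21] z:[31,52] -> miss, prune
  N5 x:[13/2,18] y:[20/3,19] z:[14,51] -> hit [14,18], descend [2, 4]
    N2 x:[13/2,31/2] y:[7,19] z:[14,23] -> hit [14,31/2] leaf, test {P2(miss), P9@t=43/3, P10(miss)}
    N4 x:[14,18] y:[20/3,17] z:[43,51] -> miss, prune

Visited [0, 3, 5, 2, 4]. Tests: 5 box, 1 leaf. Nearest: P9.

== RESULT ==
[0, 3, 5, 2, 4]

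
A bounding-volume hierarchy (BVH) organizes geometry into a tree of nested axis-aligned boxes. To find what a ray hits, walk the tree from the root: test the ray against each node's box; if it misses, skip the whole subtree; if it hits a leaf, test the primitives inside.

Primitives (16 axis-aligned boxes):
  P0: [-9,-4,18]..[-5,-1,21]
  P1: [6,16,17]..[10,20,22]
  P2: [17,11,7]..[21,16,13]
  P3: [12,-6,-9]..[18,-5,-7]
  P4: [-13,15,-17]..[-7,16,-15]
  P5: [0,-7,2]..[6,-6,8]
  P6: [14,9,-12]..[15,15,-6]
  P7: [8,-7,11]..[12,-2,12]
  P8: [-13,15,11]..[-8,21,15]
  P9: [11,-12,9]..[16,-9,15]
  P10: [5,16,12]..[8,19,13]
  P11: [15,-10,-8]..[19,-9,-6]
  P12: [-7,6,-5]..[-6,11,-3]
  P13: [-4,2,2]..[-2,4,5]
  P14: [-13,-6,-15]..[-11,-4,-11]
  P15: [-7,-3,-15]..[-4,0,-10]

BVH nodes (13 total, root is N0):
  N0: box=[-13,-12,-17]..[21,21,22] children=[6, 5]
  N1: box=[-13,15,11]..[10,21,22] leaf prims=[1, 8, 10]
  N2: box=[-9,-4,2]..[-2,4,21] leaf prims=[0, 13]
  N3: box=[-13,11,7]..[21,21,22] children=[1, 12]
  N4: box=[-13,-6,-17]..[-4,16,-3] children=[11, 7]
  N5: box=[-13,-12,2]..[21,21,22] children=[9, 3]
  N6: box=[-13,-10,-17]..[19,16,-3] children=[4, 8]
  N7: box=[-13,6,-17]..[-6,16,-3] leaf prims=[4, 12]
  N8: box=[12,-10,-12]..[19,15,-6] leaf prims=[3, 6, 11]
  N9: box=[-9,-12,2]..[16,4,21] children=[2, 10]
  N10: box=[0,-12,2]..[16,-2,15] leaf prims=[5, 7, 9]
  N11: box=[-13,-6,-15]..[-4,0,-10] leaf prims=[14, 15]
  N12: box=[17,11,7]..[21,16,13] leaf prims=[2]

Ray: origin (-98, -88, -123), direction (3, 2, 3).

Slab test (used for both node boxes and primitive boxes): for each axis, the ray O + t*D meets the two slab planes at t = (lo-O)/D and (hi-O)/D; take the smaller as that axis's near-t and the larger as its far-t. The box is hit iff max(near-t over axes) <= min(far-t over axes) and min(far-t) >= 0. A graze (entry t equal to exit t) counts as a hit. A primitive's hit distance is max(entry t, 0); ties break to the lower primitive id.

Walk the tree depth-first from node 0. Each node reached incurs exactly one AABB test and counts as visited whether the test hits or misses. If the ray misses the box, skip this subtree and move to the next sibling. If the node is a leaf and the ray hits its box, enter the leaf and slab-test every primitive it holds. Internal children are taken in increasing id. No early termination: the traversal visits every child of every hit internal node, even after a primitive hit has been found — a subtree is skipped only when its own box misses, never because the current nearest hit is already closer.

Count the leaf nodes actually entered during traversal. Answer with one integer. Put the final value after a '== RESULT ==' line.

Trace the traversal:
N0 x:[85/3,119/3] y:[38,109/2] z:[106/3,145/3] -> hit [38,119/3], descend [5, 6]
  N5 x:[85/3,119/3] y:[38,109/2] z:[125/3,145/3] -> miss, prune
  N6 x:[85/3,39] y:[39,52] z:[106/3,40] -> hit [39,39], descend [4, 8]
    N4 x:[85/3,94/3] y:[41,52] z:[106/3,40] -> miss, prune
    N8 x:[110/3,39] y:[39,103/2] z:[37,39] -> hit [39,39] leaf, test {P3(miss), P6(miss), P11@t=39}

order=[0, 5, 6, 4, 8]  |boxes|=5  |leaves|=1  hit=P11

== RESULT ==
1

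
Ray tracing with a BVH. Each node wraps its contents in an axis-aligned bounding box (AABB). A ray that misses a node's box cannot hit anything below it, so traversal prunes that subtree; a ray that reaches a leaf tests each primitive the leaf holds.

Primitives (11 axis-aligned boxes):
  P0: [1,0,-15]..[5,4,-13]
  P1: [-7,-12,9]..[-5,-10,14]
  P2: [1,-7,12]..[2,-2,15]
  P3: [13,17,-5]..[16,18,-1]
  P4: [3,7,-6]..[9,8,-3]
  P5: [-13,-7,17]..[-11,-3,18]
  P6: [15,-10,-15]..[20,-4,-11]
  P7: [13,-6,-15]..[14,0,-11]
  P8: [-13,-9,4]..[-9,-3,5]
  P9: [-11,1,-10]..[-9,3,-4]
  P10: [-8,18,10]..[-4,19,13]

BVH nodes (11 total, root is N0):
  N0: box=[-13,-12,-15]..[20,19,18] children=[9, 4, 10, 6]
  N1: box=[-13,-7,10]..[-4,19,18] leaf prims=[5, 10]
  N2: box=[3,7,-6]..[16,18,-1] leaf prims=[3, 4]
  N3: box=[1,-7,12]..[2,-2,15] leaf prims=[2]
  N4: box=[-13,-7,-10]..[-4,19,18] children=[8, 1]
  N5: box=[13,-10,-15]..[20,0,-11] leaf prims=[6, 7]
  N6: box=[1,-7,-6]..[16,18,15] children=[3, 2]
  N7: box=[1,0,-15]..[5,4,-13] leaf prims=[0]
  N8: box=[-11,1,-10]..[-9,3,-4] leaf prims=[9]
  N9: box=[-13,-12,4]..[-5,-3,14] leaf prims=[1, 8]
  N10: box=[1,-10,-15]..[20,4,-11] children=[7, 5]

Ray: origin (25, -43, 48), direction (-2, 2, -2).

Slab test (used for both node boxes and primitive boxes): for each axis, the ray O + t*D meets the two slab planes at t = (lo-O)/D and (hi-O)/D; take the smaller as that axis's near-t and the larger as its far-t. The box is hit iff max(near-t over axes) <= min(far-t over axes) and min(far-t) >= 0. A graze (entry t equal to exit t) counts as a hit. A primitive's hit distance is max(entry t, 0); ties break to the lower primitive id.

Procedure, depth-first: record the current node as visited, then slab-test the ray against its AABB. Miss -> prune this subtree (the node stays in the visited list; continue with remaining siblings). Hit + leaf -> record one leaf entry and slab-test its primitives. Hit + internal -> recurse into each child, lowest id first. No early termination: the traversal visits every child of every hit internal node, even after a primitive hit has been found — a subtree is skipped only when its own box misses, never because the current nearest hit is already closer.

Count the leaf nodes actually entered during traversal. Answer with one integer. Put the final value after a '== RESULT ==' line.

Traverse from the root:
N0 x:[5/2,19] y:[31/2,31] z:[15,63/2] -> hit [31/2,19], descend [4, 6, 9, 10]
  N4 x:[29/2,19] y:[18,31] z:[15,29] -> hit [18,19], descend [1, 8]
    N1 x:[29/2,19] y:[18,31] z:[15,19] -> hit [18,19] leaf, test {P5(miss), P10(miss)}
    N8 x:[17,18] y:[22,23] z:[26,29] -> miss, prune
  N6 x:[9/2,12] y:[18,61/2] z:[33/2,27] -> miss, prune
  N9 x:[15,19] y:[31/2,20] z:[17,22] -> hit [17,19] leaf, test {P1(miss), P8(miss)}
  N10 x:[5/2,12] y:[33/2,47/2] z:[59/2,63/2] -> miss, prune

Visited [0, 4, 1, 8, 6, 9, 10]. Tests: 7 box, 2 leaf. Nearest: miss.

== RESULT ==
2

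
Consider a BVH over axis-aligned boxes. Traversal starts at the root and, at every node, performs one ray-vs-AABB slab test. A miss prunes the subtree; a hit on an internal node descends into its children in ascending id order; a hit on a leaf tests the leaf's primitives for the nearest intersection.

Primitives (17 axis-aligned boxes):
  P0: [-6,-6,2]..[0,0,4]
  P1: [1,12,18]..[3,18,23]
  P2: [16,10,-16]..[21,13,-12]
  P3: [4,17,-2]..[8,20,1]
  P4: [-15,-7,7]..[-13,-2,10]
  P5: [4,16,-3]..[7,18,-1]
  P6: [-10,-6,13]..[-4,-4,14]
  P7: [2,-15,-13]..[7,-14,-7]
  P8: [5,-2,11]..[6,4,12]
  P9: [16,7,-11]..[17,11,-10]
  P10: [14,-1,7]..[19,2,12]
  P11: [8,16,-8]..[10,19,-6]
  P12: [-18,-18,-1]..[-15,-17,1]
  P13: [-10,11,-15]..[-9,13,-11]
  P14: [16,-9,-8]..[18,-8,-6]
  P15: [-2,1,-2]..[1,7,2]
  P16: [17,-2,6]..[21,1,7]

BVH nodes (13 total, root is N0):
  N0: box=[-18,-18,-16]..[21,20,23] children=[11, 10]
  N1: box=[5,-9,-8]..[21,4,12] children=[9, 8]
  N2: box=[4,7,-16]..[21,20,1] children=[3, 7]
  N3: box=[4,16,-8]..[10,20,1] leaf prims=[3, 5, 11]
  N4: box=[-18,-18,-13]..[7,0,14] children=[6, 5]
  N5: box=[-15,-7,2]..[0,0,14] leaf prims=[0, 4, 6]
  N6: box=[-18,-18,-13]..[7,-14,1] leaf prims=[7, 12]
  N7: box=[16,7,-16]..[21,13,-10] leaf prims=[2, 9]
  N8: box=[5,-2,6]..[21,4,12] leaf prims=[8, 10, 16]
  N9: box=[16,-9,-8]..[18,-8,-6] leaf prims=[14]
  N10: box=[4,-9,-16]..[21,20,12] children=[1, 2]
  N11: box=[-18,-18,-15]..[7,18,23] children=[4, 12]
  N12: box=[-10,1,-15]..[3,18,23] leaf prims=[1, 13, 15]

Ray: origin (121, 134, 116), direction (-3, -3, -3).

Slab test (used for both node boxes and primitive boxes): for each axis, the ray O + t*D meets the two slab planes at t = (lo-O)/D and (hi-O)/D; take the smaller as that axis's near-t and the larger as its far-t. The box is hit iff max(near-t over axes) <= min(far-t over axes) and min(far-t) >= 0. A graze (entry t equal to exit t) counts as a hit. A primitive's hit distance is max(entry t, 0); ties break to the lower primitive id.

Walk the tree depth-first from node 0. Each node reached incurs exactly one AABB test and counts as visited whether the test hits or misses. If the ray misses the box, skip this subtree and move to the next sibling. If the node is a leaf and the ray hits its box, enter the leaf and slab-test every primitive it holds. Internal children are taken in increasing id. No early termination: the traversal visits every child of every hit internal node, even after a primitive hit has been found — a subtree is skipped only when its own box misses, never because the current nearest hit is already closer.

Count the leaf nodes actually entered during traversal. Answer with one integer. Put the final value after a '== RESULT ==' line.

Walk:
N0 x:[100/3,139/3] y:[38,152/3] z:[31,44] -> hit [38,44], descend [10, 11]
  N10 x:[100/3,39] y:[38,143/3] z:[104/3,44] -> hit [38,39], descend [1, 2]
    N1 x:[100/3,116/3] y:[130/3,143/3] z:[104/3,124/3] -> miss, prune
    N2 x:[100/3,39] y:[38,127/3] z:[115/3,44] -> hit [115/3,39], descend [3, 7]
      N3 x:[37,39] y:[38,118/3] z:[115/3,124/3] -> hit [115/3,39] leaf, test {P3@t=115/3, P5@t=39, P11(miss)}
      N7 x:[100/3,35] y:[121/3,127/3] z:[42,44] -> miss, prune
  N11 x:[38,139/3] y:[116/3,152/3] z:[31,131/3] -> hit [116/3,131/3], descend [4, 12]
    N4 x:[38,139/3] y:[134/3,152/3] z:[34,43] -> miss, prune
    N12 x:[118/3,131/3] y:[116/3,133/3] z:[31,131/3] -> hit [118/3,131/3] leaf, test {P1(miss), P13(miss), P15(miss)}

9 AABB tests over nodes [0, 10, 1, 2, 3, 7, 11, 4, 12]; 2 leaves entered; closest P3.

== RESULT ==
2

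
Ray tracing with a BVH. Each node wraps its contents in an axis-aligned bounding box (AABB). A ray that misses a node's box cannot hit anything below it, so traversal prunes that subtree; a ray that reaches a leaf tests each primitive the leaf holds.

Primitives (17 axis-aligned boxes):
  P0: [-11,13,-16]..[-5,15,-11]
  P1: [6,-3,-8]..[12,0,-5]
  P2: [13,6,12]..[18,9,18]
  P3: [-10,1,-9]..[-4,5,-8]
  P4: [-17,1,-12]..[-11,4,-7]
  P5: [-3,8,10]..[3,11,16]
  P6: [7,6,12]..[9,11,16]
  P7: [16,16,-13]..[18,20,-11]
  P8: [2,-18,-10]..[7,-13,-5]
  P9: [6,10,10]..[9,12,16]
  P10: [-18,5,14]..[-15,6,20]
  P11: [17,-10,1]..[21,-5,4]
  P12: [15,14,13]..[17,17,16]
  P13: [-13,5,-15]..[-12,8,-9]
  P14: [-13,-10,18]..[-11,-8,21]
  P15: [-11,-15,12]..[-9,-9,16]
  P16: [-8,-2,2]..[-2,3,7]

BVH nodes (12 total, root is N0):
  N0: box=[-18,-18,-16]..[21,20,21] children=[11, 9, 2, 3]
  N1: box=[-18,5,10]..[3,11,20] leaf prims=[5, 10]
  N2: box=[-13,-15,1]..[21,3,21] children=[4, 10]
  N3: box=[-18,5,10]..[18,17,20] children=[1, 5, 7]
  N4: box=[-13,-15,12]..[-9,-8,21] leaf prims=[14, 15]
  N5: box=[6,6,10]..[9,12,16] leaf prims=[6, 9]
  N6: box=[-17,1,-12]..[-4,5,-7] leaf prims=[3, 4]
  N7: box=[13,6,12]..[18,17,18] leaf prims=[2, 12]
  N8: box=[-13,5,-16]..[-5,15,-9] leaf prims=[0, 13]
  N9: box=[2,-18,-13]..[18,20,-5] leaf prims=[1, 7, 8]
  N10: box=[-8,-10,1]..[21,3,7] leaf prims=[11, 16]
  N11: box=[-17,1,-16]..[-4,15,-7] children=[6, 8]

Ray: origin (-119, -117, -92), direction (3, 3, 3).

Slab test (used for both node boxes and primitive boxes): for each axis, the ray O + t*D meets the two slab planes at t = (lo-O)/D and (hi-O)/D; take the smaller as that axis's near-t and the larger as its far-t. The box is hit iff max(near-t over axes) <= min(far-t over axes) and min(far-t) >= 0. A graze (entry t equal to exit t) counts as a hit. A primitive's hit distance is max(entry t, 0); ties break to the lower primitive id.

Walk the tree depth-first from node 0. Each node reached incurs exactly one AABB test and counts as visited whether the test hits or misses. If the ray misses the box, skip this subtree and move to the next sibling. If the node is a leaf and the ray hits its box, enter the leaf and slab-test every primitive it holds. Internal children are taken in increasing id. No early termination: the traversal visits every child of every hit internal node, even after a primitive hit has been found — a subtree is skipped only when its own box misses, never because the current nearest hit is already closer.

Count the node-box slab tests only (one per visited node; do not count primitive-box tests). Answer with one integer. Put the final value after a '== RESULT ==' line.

Traverse from the root:
N0 x:[101/3,140/3] y:[33,137/3] z:[76/3,113/3] -> hit [101/3,113/3], descend [2, 3, 9, 11]
  N2 x:[106/3,140/3] y:[34,40] z:[31,113/3] -> hit [106/3,113/3], descend [4, 10]
    N4 x:[106/3,110/3] y:[34,109/3] z:[104/3,113/3] -> hit [106/3,109/3] leaf, test {P14(miss), P15@t=36}
    N10 x:[37,140/3] y:[107/3,40] z:[31,33] -> miss, prune
  N3 x:[101/3,137/3] y:[122/3,134/3] z:[34,112/3] -> miss, prune
  N9 x:[121/3,137/3] y:[33,137/3] z:[79/3,29] -> miss, prune
  N11 x:[34,115/3] y:[118/3,44] z:[76/3,85/3] -> miss, prune

order=[0, 2, 4, 10, 3, 9, 11]  |boxes|=7  |leaves|=1  hit=P15

== RESULT ==
7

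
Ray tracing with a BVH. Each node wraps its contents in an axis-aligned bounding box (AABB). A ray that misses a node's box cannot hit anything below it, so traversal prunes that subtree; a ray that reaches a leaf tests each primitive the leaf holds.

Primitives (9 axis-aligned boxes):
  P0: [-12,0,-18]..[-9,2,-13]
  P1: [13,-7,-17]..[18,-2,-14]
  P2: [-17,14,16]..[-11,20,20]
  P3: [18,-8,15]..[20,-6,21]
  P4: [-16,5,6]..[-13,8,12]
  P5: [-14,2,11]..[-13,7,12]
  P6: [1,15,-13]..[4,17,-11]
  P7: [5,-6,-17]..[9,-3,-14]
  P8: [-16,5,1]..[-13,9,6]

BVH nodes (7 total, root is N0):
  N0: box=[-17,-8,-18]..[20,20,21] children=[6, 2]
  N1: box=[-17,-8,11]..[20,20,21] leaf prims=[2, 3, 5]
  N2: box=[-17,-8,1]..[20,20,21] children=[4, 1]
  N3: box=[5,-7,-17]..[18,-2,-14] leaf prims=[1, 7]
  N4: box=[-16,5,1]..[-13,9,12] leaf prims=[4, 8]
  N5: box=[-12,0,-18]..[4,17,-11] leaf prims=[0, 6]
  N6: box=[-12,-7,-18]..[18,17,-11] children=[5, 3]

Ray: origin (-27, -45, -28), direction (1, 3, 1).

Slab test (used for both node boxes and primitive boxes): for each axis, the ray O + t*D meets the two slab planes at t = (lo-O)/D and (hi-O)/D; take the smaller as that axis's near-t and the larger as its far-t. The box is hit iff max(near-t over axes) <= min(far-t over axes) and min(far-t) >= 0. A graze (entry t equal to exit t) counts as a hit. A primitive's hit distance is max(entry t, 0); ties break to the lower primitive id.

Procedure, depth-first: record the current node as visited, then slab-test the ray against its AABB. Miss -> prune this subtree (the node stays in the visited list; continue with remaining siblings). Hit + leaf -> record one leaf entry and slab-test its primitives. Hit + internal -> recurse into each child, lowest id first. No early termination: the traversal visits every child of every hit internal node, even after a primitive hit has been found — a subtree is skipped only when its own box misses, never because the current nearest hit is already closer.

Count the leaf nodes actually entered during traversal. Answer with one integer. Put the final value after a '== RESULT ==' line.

Walk:
N0 x:[10,47] y:[37/3,65/3] z:[10,49] -> hit [37/3,65/3], descend [2, 6]
  N2 x:[10,47] y:[37/3,65/3] z:[29,49] -> miss, prune
  N6 x:[15,45] y:[38/3,62/3] z:[10,17] -> hit [15,17], descend [3, 5]
    N3 x:[32,45] y:[38/3,43/3] z:[11,14] -> miss, prune
    N5 x:[15,31] y:[15,62/3] z:[10,17] -> hit [15,17] leaf, test {P0@t=15, P6(miss)}

Visited [0, 2, 6, 3, 5]. Tests: 5 box, 1 leaf. Nearest: P0.

== RESULT ==
1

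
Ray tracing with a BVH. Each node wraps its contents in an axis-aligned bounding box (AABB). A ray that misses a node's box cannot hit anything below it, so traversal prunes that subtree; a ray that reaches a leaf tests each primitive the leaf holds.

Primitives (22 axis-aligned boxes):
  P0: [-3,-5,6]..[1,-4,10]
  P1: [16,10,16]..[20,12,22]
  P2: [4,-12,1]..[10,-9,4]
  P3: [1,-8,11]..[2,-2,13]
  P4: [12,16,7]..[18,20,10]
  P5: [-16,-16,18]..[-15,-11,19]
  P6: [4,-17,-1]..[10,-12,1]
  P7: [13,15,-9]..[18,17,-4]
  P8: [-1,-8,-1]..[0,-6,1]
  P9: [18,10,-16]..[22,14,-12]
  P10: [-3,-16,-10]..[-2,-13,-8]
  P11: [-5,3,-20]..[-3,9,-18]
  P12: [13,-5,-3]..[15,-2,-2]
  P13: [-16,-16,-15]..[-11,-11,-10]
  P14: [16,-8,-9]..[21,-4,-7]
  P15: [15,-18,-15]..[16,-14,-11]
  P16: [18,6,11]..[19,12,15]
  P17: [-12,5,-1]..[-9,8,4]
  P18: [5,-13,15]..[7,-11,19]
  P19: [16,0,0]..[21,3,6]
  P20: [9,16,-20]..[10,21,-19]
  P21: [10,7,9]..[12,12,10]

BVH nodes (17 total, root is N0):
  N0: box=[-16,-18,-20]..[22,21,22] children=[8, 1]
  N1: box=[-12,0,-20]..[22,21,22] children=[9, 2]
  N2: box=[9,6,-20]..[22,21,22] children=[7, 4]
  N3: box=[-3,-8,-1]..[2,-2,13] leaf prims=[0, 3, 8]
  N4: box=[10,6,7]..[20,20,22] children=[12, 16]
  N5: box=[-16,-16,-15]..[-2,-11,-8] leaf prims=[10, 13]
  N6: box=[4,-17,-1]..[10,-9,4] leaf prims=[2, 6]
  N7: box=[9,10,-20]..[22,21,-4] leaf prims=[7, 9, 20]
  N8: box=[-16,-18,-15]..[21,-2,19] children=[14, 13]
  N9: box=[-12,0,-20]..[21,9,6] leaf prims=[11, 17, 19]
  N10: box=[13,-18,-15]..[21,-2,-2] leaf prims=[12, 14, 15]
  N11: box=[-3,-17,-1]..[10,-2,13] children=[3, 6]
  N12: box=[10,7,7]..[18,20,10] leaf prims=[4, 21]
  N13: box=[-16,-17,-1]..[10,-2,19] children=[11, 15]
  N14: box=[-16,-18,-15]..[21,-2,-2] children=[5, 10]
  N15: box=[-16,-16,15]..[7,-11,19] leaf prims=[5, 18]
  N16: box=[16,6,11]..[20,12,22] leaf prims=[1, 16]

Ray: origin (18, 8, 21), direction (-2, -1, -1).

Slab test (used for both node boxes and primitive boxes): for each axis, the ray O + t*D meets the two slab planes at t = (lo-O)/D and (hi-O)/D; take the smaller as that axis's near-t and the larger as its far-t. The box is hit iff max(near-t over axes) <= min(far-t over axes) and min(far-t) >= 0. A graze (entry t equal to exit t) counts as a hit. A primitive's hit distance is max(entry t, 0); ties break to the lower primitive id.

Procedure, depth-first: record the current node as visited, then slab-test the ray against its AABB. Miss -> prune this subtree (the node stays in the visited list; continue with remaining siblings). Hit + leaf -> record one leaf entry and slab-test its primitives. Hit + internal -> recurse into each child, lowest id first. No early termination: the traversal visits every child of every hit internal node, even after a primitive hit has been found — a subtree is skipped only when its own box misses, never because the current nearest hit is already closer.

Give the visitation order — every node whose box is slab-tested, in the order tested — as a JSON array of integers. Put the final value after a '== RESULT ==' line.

Trace the traversal:
N0 x:[-2,17] y:[-13,26] z:[-1,41] -> hit [-1,17], descend [1, 8]
  N1 x:[-2,15] y:[-13,8] z:[-1,41] -> hit [-1,8], descend [2, 9]
    N2 x:[-2,9/2] y:[-13,2] z:[-1,41] -> hit [-1,2], descend [4, 7]
      N4 x:[-1,4] y:[-12,2] z:[-1,14] -> hit [-1,2], descend [12, 16]
        N12 x:[0,4] y:[-12,1] z:[11,14] -> miss, prune
        N16 x:[-1,1] y:[-4,2] z:[-1,10] -> hit [-1,1] leaf, test {P1(miss), P16(miss)}
      N7 x:[-2,9/2] y:[-13,-2] z:[25,41] -> miss, prune
    N9 x:[-3/2,15] y:[-1,8] z:[15,41] -> miss, prune
  N8 x:[-3/2,17] y:[10,26] z:[2,36] -> hit [10,17], descend [13, 14]
    N13 x:[4,17] y:[10,25] z:[2,22] -> hit [10,17], descend [11, 15]
      N11 x:[4,21/2] y:[10,25] z:[8,22] -> hit [10,21/2], descend [3, 6]
        N3 x:[8,21/2] y:[10,16] z:[8,22] -> hit [10,21/2] leaf, test {P0(miss), P3(miss), P8(miss)}
        N6 x:[4,7] y:[17,25] z:[17,22] -> miss, prune
      N15 x:[11/2,17] y:[19,24] z:[2,6] -> miss, prune
    N14 x:[-3/2,17] y:[10,26] z:[23,36] -> miss, prune

Summary -> nodes [0, 1, 2, 4, 12, 16, 7, 9, 8, 13, 11, 3, 6, 15, 14]; box-tests=15; leaf-entries=2; first=miss

== RESULT ==
[0, 1, 2, 4, 12, 16, 7, 9, 8, 13, 11, 3, 6, 15, 14]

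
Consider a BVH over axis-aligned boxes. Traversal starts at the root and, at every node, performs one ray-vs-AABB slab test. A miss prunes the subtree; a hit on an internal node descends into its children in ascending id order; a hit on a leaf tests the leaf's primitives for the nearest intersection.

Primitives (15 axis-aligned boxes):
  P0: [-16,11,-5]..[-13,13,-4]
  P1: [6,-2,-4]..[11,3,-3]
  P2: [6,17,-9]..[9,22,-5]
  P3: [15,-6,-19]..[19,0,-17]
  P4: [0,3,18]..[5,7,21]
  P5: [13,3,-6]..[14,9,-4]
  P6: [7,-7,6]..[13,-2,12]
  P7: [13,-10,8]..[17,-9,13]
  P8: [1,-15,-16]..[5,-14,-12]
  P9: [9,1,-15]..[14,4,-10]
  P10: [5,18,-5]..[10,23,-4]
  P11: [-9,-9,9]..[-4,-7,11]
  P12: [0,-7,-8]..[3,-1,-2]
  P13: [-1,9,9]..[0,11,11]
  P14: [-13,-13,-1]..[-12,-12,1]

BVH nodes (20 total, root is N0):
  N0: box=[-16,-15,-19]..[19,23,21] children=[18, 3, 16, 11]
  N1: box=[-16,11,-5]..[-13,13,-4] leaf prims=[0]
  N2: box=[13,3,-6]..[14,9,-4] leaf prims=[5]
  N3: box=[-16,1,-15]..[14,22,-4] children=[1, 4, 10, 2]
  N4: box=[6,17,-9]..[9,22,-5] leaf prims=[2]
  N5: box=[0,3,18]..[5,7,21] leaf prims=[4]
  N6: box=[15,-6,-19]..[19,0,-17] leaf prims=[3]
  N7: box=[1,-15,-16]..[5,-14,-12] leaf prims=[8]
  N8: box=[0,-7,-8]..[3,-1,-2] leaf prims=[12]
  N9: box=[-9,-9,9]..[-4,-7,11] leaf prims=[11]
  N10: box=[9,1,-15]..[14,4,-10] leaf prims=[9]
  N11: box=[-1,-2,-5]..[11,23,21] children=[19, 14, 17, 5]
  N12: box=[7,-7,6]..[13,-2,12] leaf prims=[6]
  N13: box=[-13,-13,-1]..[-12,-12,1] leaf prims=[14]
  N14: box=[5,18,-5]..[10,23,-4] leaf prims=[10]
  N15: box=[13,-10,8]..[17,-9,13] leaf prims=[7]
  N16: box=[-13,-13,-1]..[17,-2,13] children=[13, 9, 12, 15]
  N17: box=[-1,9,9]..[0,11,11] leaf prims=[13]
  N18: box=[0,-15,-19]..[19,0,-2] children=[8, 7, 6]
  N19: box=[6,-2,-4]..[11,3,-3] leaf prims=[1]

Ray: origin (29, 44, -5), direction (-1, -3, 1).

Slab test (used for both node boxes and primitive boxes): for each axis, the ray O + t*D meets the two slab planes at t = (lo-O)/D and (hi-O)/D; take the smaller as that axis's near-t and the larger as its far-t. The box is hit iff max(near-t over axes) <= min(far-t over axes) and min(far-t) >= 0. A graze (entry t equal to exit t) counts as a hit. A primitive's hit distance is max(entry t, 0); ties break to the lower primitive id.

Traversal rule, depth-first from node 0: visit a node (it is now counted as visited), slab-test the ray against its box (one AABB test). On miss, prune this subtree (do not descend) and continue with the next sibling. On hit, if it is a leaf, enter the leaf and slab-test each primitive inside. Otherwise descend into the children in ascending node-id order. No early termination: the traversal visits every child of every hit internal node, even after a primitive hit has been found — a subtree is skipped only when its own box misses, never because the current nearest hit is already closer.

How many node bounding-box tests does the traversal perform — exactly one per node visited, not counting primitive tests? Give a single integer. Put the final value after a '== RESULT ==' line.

Traverse from the root:
N0 x:[10,45] y:[7,59/3] z:[-14,26] -> hit [10,59/3], descend [3, 11, 16, 18]
  N3 x:[15,45] y:[22/3,43/3] z:[-10,1] -> miss, prune
  N11 x:[18,30] y:[7,46/3] z:[0,26] -> miss, prune
  N16 x:[12,42] y:[46/3,19] z:[4,18] -> hit [46/3,18], descend [9, 12, 13, 15]
    N9 x:[33,38] y:[17,53/3] z:[14,16] -> miss, prune
    N12 x:[16,22] y:[46/3,17] z:[11,17] -> hit [16,17] leaf, test {P6@t=16}
    N13 x:[41,42] y:[56/3,19] z:[4,6] -> miss, prune
    N15 x:[12,16] y:[53/3,18] z:[13,18] -> miss, prune
  N18 x:[10,29] y:[44/3,59/3] z:[-14,3] -> miss, prune

Visited [0, 3, 11, 16, 9, 12, 13, 15, 18]. Tests: 9 box, 1 leaf. Nearest: P6.

== RESULT ==
9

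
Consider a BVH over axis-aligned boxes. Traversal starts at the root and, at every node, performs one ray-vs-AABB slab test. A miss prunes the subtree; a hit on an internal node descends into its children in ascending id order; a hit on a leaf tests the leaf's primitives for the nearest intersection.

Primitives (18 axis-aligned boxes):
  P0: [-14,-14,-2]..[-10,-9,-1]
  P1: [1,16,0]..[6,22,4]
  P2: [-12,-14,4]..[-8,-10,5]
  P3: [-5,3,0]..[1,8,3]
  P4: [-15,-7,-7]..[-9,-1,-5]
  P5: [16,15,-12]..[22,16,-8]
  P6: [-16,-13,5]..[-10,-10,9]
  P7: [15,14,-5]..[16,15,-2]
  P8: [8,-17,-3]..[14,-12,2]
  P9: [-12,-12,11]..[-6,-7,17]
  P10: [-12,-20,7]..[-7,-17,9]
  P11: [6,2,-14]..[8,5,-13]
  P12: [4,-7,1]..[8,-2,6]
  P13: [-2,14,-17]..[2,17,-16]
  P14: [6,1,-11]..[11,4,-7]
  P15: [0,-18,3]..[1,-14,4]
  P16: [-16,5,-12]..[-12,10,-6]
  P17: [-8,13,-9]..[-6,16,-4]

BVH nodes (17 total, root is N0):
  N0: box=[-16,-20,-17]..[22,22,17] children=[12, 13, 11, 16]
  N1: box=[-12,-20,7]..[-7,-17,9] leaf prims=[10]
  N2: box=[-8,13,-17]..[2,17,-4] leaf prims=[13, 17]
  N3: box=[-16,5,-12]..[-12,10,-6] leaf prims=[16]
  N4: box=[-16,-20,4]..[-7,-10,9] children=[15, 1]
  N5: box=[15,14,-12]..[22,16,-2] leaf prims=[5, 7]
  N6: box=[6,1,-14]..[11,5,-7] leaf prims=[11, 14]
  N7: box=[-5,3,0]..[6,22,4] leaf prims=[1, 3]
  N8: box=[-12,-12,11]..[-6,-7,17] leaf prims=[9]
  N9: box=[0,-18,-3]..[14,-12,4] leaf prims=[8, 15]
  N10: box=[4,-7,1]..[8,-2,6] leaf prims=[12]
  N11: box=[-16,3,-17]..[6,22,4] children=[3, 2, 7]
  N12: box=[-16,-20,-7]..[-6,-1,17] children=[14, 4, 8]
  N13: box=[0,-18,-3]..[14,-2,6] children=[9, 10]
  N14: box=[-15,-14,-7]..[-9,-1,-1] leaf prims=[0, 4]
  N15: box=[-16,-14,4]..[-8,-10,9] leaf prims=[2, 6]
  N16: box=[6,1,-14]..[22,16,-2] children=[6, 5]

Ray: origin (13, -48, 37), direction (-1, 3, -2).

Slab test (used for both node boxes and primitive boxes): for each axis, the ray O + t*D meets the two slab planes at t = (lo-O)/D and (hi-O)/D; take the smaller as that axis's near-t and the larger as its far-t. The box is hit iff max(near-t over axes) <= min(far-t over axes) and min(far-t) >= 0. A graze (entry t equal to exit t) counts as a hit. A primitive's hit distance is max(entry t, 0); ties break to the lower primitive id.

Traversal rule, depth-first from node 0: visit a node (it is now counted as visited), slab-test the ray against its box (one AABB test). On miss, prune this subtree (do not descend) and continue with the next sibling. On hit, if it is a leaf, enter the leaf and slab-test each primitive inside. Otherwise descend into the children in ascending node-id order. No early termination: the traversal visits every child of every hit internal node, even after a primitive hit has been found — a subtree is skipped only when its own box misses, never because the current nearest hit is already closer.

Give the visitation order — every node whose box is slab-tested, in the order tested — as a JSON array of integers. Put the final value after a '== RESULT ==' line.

Walk:
N0 x:[-9,29] y:[28/3,70/3] z:[10,27] -> hit [10,70/3], descend [11, 12, 13, 16]
  N11 x:[7,29] y:[17,70/3] z:[33/2,27] -> hit [17,70/3], descend [2, 3, 7]
    N2 x:[11,21] y:[61/3,65/3] z:[41/2,27] -> hit [41/2,21] leaf, test {P13(miss), P17@t=41/2}
    N3 x:[25,29] y:[53/3,58/3] z:[43/2,49/2] -> miss, prune
    N7 x:[7,18] y:[17,70/3] z:[33/2,37/2] -> hit [17,18] leaf, test {P1(miss), P3@t=17}
  N12 x:[19,29] y:[28/3,47/3] z:[10,22] -> miss, prune
  N13 x:[-1,13] y:[10,46/3] z:[31/2,20] -> miss, prune
  N16 x:[-9,7] y:[49/3,64/3] z:[39/2,51/2] -> miss, prune

8 AABB tests over nodes [0, 11, 2, 3, 7, 12, 13, 16]; 2 leaves entered; closest P3.

== RESULT ==
[0, 11, 2, 3, 7, 12, 13, 16]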